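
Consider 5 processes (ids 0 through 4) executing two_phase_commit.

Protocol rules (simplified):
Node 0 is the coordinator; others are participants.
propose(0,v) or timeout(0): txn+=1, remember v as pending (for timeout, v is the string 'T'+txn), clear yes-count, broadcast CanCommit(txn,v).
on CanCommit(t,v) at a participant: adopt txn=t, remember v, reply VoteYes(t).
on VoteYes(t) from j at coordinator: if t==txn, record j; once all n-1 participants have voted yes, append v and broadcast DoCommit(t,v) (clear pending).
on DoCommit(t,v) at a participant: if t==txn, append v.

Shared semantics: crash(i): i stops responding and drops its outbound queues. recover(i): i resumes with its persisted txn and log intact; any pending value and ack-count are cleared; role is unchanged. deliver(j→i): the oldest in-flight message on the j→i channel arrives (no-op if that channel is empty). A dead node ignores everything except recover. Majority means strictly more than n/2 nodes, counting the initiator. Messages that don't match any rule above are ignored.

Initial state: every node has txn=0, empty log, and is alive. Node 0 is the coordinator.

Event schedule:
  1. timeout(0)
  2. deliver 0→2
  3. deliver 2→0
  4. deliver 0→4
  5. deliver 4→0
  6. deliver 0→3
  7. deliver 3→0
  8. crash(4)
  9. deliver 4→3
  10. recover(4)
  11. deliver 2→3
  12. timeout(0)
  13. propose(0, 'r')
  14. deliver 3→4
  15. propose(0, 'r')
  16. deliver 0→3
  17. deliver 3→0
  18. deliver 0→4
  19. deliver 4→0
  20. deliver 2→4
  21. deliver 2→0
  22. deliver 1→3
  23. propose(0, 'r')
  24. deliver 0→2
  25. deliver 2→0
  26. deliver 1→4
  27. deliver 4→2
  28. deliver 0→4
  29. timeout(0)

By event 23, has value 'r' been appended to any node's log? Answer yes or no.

[1] timeout(0) → N0(coor t1 [-])
[2] deliver 0→2 → N2(part t1 [-])
[3] deliver 2→0 → ∅
[4] deliver 0→4 → N4(part t1 [-])
[5] deliver 4→0 → ∅
[6] deliver 0→3 → N3(part t1 [-])
[7] deliver 3→0 → ∅
[8] crash(4) → N4(✗part t1 [-])
[9] deliver 4→3 → ∅
[10] recover(4) → N4(part t1 [-])
[11] deliver 2→3 → ∅
[12] timeout(0) → N0(coor t2 [-])
[13] propose(0,'r') → N0(coor t3 [-])
[14] deliver 3→4 → ∅
[15] propose(0,'r') → N0(coor t4 [-])
[16] deliver 0→3 → N3(part t2 [-])
[17] deliver 3→0 → ∅
[18] deliver 0→4 → N4(part t2 [-])
[19] deliver 4→0 → ∅
[20] deliver 2→4 → ∅
[21] deliver 2→0 → ∅
[22] deliver 1→3 → ∅
[23] propose(0,'r') → N0(coor t5 [-])

no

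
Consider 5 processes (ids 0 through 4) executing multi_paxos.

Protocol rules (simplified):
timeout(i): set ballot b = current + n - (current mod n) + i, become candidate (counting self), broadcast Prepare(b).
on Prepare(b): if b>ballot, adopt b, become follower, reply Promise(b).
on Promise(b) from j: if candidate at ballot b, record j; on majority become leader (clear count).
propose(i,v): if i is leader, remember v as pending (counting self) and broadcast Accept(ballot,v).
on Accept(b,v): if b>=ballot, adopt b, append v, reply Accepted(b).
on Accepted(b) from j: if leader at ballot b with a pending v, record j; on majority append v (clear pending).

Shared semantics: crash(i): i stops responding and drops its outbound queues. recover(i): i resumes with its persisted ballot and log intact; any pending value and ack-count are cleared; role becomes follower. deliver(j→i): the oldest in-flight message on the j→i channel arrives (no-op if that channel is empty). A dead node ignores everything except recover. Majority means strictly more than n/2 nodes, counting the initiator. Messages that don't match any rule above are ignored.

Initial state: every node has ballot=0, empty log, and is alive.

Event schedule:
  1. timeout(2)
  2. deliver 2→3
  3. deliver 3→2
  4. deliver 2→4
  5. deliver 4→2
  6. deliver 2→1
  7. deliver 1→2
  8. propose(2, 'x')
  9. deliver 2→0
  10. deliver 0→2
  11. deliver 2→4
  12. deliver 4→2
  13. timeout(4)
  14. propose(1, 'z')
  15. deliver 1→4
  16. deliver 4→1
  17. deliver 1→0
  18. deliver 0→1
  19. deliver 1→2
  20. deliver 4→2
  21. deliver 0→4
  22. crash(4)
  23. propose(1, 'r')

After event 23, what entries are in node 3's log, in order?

empty

[1] timeout(2) → N2(cand b7 [-])
[2] deliver 2→3 → N3(foll b7 [-])
[3] deliver 3→2 → ∅
[4] deliver 2→4 → N4(foll b7 [-])
[5] deliver 4→2 → N2(lead b7 [-])
[6] deliver 2→1 → N1(foll b7 [-])
[7] deliver 1→2 → ∅
[8] propose(2,'x') → ∅
[9] deliver 2→0 → N0(foll b7 [-])
[10] deliver 0→2 → ∅
[11] deliver 2→4 → N4(foll b7 [x])
[12] deliver 4→2 → ∅
[13] timeout(4) → N4(cand b14 [x])
[14] propose(1,'z') → ∅
[15] deliver 1→4 → ∅
[16] deliver 4→1 → N1(foll b14 [-])
[17] deliver 1→0 → ∅
[18] deliver 0→1 → ∅
[19] deliver 1→2 → ∅
[20] deliver 4→2 → N2(foll b14 [-])
[21] deliver 0→4 → ∅
[22] crash(4) → N4(✗cand b14 [x])
[23] propose(1,'r') → ∅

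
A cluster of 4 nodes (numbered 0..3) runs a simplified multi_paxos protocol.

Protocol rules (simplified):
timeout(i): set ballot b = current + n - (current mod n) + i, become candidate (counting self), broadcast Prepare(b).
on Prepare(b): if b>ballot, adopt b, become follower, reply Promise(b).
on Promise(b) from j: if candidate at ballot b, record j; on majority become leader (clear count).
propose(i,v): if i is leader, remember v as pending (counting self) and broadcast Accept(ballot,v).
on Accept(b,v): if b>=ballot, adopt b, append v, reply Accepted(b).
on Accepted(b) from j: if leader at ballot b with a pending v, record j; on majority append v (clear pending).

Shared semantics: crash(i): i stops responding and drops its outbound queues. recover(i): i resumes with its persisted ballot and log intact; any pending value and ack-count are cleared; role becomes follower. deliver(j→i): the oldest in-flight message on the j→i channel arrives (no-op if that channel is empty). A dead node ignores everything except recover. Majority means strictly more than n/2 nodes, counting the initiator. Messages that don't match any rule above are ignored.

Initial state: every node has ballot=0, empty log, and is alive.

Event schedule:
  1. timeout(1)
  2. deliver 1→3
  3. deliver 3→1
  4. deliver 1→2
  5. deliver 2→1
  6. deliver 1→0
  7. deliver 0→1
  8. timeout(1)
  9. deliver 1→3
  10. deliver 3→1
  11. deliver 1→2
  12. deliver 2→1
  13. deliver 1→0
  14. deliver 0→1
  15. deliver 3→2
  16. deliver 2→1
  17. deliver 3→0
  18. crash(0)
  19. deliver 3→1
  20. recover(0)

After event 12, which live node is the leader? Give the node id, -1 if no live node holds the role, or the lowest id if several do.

1

1. timeout(1):  <1:cand b5 ->
2. deliver 1→3:  <3:foll b5 ->
3. deliver 3→1:  nop
4. deliver 1→2:  <2:foll b5 ->
5. deliver 2→1:  <1:lead b5 ->
6. deliver 1→0:  <0:foll b5 ->
7. deliver 0→1:  nop
8. timeout(1):  <1:cand b9 ->
9. deliver 1→3:  <3:foll b9 ->
10. deliver 3→1:  nop
11. deliver 1→2:  <2:foll b9 ->
12. deliver 2→1:  <1:lead b9 ->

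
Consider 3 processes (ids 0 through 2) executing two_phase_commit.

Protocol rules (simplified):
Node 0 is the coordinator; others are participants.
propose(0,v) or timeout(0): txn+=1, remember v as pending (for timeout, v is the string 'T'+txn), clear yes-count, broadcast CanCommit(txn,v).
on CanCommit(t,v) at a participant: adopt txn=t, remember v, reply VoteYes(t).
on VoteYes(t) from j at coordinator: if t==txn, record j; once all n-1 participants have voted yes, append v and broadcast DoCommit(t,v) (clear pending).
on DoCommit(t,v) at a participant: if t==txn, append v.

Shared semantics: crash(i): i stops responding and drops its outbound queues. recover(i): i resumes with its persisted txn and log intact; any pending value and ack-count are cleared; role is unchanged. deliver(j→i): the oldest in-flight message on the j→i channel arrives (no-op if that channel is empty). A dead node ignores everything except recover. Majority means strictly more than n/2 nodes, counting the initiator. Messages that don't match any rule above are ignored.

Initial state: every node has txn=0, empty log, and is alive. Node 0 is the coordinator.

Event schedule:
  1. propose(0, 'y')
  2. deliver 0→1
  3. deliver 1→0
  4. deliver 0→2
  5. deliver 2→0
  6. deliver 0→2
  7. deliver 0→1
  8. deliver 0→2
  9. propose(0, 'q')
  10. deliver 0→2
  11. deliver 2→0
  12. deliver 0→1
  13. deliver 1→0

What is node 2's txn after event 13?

e1 propose(0,'y'): 0[coor,t=1,-]
e2 deliver 0→1: 1[part,t=1,-]
e3 deliver 1→0: ·
e4 deliver 0→2: 2[part,t=1,-]
e5 deliver 2→0: 0[coor,t=1,y]
e6 deliver 0→2: 2[part,t=1,y]
e7 deliver 0→1: 1[part,t=1,y]
e8 deliver 0→2: ·
e9 propose(0,'q'): 0[coor,t=2,y]
e10 deliver 0→2: 2[part,t=2,y]
e11 deliver 2→0: ·
e12 deliver 0→1: 1[part,t=2,y]
e13 deliver 1→0: 0[coor,t=2,y,q]

2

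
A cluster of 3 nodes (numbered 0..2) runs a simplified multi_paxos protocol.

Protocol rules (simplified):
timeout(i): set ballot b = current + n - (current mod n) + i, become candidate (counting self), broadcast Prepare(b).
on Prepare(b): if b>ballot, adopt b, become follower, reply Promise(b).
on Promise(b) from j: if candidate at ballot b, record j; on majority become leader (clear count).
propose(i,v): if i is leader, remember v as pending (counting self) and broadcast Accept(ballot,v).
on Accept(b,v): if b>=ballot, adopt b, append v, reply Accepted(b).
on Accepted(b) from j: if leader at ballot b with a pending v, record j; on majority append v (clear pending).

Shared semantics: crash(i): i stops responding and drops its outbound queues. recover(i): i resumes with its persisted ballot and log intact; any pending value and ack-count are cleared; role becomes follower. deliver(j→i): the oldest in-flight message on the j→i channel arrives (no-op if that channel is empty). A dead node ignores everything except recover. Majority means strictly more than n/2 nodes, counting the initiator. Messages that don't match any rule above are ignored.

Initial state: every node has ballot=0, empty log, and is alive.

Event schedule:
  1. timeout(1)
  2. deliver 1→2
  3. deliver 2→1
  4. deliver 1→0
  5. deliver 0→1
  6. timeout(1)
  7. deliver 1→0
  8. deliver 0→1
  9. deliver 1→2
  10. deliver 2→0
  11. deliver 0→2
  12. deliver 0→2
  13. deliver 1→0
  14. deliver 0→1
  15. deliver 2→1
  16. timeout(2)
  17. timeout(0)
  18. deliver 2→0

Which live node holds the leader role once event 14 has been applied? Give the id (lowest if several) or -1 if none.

1

e1 timeout(1): 1[cand,b=4,-]
e2 deliver 1→2: 2[foll,b=4,-]
e3 deliver 2→1: 1[lead,b=4,-]
e4 deliver 1→0: 0[foll,b=4,-]
e5 deliver 0→1: ·
e6 timeout(1): 1[cand,b=7,-]
e7 deliver 1→0: 0[foll,b=7,-]
e8 deliver 0→1: 1[lead,b=7,-]
e9 deliver 1→2: 2[foll,b=7,-]
e10 deliver 2→0: ·
e11 deliver 0→2: ·
e12 deliver 0→2: ·
e13 deliver 1→0: ·
e14 deliver 0→1: ·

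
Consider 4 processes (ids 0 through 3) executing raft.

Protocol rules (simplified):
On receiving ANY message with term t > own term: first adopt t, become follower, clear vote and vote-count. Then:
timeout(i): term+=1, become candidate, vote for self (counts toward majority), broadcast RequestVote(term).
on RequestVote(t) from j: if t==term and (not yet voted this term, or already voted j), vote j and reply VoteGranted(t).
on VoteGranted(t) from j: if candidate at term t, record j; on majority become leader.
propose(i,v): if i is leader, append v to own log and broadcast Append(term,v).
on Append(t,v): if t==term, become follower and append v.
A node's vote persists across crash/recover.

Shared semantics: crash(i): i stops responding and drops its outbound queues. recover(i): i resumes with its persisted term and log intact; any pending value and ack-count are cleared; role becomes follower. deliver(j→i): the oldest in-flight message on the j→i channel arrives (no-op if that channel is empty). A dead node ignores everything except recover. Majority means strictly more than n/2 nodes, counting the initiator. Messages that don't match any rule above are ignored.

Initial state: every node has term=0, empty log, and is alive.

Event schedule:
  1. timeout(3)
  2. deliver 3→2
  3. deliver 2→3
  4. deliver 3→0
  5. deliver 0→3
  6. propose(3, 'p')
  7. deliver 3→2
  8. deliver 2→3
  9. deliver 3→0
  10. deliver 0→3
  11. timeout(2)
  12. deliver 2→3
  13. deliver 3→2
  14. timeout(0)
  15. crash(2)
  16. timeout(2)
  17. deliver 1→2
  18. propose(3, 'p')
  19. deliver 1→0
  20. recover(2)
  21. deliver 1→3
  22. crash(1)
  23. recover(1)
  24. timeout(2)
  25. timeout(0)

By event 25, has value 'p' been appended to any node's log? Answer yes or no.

yes

[1] timeout(3) → N3(cand t1 [-])
[2] deliver 3→2 → N2(foll t1 [-])
[3] deliver 2→3 → ∅
[4] deliver 3→0 → N0(foll t1 [-])
[5] deliver 0→3 → N3(lead t1 [-])
[6] propose(3,'p') → N3(lead t1 [p])
[7] deliver 3→2 → N2(foll t1 [p])
[8] deliver 2→3 → ∅
[9] deliver 3→0 → N0(foll t1 [p])
[10] deliver 0→3 → ∅
[11] timeout(2) → N2(cand t2 [p])
[12] deliver 2→3 → N3(foll t2 [p])
[13] deliver 3→2 → ∅
[14] timeout(0) → N0(cand t2 [p])
[15] crash(2) → N2(✗cand t2 [p])
[16] timeout(2) → ∅
[17] deliver 1→2 → ∅
[18] propose(3,'p') → ∅
[19] deliver 1→0 → ∅
[20] recover(2) → N2(foll t2 [p])
[21] deliver 1→3 → ∅
[22] crash(1) → N1(✗foll t0 [-])
[23] recover(1) → N1(foll t0 [-])
[24] timeout(2) → N2(cand t3 [p])
[25] timeout(0) → N0(cand t3 [p])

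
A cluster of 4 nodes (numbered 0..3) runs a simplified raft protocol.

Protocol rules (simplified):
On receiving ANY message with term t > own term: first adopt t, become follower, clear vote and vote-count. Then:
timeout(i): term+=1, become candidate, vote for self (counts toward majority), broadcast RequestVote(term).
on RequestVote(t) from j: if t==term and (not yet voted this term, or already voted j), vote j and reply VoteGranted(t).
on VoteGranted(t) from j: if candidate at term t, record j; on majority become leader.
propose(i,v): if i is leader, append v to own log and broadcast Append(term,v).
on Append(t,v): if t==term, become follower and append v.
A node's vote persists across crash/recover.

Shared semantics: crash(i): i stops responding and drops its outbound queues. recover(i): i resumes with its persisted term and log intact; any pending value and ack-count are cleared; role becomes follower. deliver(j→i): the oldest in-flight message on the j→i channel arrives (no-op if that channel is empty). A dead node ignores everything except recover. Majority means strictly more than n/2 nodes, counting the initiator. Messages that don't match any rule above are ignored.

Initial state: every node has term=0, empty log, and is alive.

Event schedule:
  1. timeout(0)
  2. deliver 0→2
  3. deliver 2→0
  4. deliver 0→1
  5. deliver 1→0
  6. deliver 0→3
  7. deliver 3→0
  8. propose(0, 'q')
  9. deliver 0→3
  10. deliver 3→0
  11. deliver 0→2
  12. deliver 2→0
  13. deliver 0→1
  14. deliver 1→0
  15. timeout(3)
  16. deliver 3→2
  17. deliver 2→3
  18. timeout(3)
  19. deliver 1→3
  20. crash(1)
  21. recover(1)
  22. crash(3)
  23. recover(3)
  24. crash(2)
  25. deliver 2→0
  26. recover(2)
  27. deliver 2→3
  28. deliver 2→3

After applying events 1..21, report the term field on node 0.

after 1 — timeout(0): n0:cand/t1/[-]
after 2 — deliver 0→2: n2:foll/t1/[-]
after 3 — deliver 2→0: ·
after 4 — deliver 0→1: n1:foll/t1/[-]
after 5 — deliver 1→0: n0:lead/t1/[-]
after 6 — deliver 0→3: n3:foll/t1/[-]
after 7 — deliver 3→0: ·
after 8 — propose(0,'q'): n0:lead/t1/[q]
after 9 — deliver 0→3: n3:foll/t1/[q]
after 10 — deliver 3→0: ·
after 11 — deliver 0→2: n2:foll/t1/[q]
after 12 — deliver 2→0: ·
after 13 — deliver 0→1: n1:foll/t1/[q]
after 14 — deliver 1→0: ·
after 15 — timeout(3): n3:cand/t2/[q]
after 16 — deliver 3→2: n2:foll/t2/[q]
after 17 — deliver 2→3: ·
after 18 — timeout(3): n3:cand/t3/[q]
after 19 — deliver 1→3: ·
after 20 — crash(1): n1:✗foll/t1/[q]
after 21 — recover(1): n1:foll/t1/[q]

1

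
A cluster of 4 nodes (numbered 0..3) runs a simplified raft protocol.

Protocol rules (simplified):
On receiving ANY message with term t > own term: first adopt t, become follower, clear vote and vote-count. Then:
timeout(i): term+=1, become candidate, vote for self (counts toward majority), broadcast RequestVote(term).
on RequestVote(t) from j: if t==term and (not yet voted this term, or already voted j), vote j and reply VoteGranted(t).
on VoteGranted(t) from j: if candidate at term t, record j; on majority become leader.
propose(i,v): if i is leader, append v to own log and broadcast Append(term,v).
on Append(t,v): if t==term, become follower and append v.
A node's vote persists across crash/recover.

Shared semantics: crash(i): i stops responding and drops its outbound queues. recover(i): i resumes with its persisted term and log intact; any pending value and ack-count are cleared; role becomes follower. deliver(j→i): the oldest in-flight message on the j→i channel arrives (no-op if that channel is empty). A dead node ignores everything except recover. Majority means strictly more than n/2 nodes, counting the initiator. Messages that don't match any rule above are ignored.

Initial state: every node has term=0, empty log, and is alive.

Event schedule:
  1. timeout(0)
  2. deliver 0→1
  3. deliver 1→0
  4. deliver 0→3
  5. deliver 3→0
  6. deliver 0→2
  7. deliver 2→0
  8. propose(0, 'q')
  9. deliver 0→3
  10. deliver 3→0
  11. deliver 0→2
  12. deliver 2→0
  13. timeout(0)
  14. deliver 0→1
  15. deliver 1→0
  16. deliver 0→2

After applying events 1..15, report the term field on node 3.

1. timeout(0):  <0:cand t1 ->
2. deliver 0→1:  <1:foll t1 ->
3. deliver 1→0:  nop
4. deliver 0→3:  <3:foll t1 ->
5. deliver 3→0:  <0:lead t1 ->
6. deliver 0→2:  <2:foll t1 ->
7. deliver 2→0:  nop
8. propose(0,'q'):  <0:lead t1 q>
9. deliver 0→3:  <3:foll t1 q>
10. deliver 3→0:  nop
11. deliver 0→2:  <2:foll t1 q>
12. deliver 2→0:  nop
13. timeout(0):  <0:cand t2 q>
14. deliver 0→1:  <1:foll t1 q>
15. deliver 1→0:  nop

1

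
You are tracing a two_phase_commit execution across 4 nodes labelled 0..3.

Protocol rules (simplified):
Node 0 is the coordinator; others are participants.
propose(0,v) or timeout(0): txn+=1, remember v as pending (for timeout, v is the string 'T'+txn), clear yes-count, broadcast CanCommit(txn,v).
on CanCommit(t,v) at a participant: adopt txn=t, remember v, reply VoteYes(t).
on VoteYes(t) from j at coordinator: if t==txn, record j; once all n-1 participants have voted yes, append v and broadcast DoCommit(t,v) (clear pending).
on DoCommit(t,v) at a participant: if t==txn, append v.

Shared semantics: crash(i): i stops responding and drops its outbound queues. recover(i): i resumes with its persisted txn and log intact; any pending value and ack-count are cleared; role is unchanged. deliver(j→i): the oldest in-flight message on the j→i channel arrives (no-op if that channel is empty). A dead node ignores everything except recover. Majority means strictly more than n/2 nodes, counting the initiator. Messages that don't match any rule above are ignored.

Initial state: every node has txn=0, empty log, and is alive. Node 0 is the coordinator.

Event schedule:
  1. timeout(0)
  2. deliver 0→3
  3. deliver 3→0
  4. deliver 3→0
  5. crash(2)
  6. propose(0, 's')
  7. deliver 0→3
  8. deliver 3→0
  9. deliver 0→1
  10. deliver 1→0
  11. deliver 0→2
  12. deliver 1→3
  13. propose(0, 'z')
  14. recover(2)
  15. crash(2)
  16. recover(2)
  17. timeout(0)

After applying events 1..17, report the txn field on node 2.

0

e1 timeout(0): 0[coor,t=1,-]
e2 deliver 0→3: 3[part,t=1,-]
e3 deliver 3→0: ·
e4 deliver 3→0: ·
e5 crash(2): 2[✗part,t=0,-]
e6 propose(0,'s'): 0[coor,t=2,-]
e7 deliver 0→3: 3[part,t=2,-]
e8 deliver 3→0: ·
e9 deliver 0→1: 1[part,t=1,-]
e10 deliver 1→0: ·
e11 deliver 0→2: ·
e12 deliver 1→3: ·
e13 propose(0,'z'): 0[coor,t=3,-]
e14 recover(2): 2[part,t=0,-]
e15 crash(2): 2[✗part,t=0,-]
e16 recover(2): 2[part,t=0,-]
e17 timeout(0): 0[coor,t=4,-]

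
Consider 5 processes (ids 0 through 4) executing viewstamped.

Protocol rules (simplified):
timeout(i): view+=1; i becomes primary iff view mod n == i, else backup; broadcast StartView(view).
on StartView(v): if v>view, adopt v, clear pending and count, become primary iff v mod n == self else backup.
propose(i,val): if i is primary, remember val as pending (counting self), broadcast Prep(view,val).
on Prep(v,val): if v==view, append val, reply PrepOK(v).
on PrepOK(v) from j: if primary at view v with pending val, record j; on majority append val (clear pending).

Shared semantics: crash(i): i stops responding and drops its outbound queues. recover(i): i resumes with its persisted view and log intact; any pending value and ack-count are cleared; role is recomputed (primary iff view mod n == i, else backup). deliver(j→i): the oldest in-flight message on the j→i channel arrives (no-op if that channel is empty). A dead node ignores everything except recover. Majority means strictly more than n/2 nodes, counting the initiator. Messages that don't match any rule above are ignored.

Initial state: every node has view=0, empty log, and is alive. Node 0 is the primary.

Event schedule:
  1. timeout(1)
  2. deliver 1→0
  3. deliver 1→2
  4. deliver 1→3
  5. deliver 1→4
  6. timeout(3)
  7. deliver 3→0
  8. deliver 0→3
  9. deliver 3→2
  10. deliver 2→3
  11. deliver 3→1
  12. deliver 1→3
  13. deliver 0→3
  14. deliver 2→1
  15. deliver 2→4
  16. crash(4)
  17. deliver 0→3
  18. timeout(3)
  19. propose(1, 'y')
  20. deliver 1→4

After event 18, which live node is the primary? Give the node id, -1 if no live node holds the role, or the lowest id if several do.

2

e1 timeout(1): 1[prim,v=1,-]
e2 deliver 1→0: 0[back,v=1,-]
e3 deliver 1→2: 2[back,v=1,-]
e4 deliver 1→3: 3[back,v=1,-]
e5 deliver 1→4: 4[back,v=1,-]
e6 timeout(3): 3[back,v=2,-]
e7 deliver 3→0: 0[back,v=2,-]
e8 deliver 0→3: ·
e9 deliver 3→2: 2[prim,v=2,-]
e10 deliver 2→3: ·
e11 deliver 3→1: 1[back,v=2,-]
e12 deliver 1→3: ·
e13 deliver 0→3: ·
e14 deliver 2→1: ·
e15 deliver 2→4: ·
e16 crash(4): 4[✗back,v=1,-]
e17 deliver 0→3: ·
e18 timeout(3): 3[prim,v=3,-]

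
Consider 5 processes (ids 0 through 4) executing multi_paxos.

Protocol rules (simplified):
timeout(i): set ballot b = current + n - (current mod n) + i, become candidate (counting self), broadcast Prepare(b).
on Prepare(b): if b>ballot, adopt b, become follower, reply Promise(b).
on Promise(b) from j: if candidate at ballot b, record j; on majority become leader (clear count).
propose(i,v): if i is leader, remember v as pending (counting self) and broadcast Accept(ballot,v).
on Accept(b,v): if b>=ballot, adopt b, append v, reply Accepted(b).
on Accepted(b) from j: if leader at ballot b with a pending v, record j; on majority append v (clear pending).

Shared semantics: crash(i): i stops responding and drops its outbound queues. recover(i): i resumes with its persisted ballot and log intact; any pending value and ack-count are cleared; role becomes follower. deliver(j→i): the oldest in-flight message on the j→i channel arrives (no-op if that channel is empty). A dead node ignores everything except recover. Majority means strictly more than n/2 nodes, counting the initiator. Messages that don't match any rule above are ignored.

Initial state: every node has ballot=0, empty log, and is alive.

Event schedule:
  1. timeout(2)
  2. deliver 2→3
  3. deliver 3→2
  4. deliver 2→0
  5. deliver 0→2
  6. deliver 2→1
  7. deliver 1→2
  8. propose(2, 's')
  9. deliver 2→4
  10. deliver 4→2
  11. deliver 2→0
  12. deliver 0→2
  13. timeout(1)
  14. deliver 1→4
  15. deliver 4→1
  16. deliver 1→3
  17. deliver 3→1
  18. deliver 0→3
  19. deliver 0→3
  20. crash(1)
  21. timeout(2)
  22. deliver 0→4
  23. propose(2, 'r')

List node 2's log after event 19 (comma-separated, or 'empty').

step 1 timeout(2): 2={cand,b=7,log=-}
step 2 deliver 2→3: 3={foll,b=7,log=-}
step 3 deliver 3→2: —
step 4 deliver 2→0: 0={foll,b=7,log=-}
step 5 deliver 0→2: 2={lead,b=7,log=-}
step 6 deliver 2→1: 1={foll,b=7,log=-}
step 7 deliver 1→2: —
step 8 propose(2,'s'): —
step 9 deliver 2→4: 4={foll,b=7,log=-}
step 10 deliver 4→2: —
step 11 deliver 2→0: 0={foll,b=7,log=s}
step 12 deliver 0→2: —
step 13 timeout(1): 1={cand,b=11,log=-}
step 14 deliver 1→4: 4={foll,b=11,log=-}
step 15 deliver 4→1: —
step 16 deliver 1→3: 3={foll,b=11,log=-}
step 17 deliver 3→1: 1={lead,b=11,log=-}
step 18 deliver 0→3: —
step 19 deliver 0→3: —

empty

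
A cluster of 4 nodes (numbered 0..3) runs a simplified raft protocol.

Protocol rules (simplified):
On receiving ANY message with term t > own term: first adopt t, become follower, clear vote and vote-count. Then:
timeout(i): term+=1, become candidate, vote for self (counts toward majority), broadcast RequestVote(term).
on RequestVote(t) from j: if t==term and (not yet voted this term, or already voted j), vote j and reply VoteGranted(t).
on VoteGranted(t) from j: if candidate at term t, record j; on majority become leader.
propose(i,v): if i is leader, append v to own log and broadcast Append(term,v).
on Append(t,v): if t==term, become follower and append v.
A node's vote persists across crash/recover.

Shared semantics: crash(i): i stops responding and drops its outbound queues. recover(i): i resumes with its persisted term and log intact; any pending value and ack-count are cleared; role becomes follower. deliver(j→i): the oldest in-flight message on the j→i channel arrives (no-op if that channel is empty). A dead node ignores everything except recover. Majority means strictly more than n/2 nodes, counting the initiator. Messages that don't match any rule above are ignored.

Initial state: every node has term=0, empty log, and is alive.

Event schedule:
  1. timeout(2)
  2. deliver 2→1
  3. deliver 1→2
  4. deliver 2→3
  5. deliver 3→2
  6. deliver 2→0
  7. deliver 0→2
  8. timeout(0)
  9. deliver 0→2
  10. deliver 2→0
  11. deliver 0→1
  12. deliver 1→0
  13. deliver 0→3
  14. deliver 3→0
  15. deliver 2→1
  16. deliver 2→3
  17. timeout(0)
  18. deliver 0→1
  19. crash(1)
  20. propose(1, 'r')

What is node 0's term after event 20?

[1] timeout(2) → N2(cand t1 [-])
[2] deliver 2→1 → N1(foll t1 [-])
[3] deliver 1→2 → ∅
[4] deliver 2→3 → N3(foll t1 [-])
[5] deliver 3→2 → N2(lead t1 [-])
[6] deliver 2→0 → N0(foll t1 [-])
[7] deliver 0→2 → ∅
[8] timeout(0) → N0(cand t2 [-])
[9] deliver 0→2 → N2(foll t2 [-])
[10] deliver 2→0 → ∅
[11] deliver 0→1 → N1(foll t2 [-])
[12] deliver 1→0 → N0(lead t2 [-])
[13] deliver 0→3 → N3(foll t2 [-])
[14] deliver 3→0 → ∅
[15] deliver 2→1 → ∅
[16] deliver 2→3 → ∅
[17] timeout(0) → N0(cand t3 [-])
[18] deliver 0→1 → N1(foll t3 [-])
[19] crash(1) → N1(✗foll t3 [-])
[20] propose(1,'r') → ∅

3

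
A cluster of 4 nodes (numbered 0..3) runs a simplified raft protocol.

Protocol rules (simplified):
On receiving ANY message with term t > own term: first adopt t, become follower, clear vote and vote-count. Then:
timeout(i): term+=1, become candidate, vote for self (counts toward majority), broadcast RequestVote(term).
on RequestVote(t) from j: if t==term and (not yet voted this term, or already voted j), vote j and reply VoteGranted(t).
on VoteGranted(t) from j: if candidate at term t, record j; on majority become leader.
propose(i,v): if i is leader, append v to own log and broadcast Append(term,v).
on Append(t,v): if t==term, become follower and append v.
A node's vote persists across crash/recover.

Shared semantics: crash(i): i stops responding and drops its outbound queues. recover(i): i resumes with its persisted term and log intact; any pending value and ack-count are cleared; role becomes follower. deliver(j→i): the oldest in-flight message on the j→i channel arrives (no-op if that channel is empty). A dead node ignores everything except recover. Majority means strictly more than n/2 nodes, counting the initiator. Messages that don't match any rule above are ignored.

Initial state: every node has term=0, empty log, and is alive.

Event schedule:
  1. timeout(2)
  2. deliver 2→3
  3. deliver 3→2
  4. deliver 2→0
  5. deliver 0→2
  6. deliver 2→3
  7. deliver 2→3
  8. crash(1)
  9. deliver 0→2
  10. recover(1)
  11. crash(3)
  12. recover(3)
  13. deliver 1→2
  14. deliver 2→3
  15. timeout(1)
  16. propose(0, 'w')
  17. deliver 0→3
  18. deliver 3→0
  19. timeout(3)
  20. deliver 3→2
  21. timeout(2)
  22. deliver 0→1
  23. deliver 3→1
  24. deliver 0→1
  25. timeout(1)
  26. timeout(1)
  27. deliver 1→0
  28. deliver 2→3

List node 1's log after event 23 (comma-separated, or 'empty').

after 1 — timeout(2): n2:cand/t1/[-]
after 2 — deliver 2→3: n3:foll/t1/[-]
after 3 — deliver 3→2: ·
after 4 — deliver 2→0: n0:foll/t1/[-]
after 5 — deliver 0→2: n2:lead/t1/[-]
after 6 — deliver 2→3: ·
after 7 — deliver 2→3: ·
after 8 — crash(1): n1:✗foll/t0/[-]
after 9 — deliver 0→2: ·
after 10 — recover(1): n1:foll/t0/[-]
after 11 — crash(3): n3:✗foll/t1/[-]
after 12 — recover(3): n3:foll/t1/[-]
after 13 — deliver 1→2: ·
after 14 — deliver 2→3: ·
after 15 — timeout(1): n1:cand/t1/[-]
after 16 — propose(0,'w'): ·
after 17 — deliver 0→3: ·
after 18 — deliver 3→0: ·
after 19 — timeout(3): n3:cand/t2/[-]
after 20 — deliver 3→2: n2:foll/t2/[-]
after 21 — timeout(2): n2:cand/t3/[-]
after 22 — deliver 0→1: ·
after 23 — deliver 3→1: n1:foll/t2/[-]

empty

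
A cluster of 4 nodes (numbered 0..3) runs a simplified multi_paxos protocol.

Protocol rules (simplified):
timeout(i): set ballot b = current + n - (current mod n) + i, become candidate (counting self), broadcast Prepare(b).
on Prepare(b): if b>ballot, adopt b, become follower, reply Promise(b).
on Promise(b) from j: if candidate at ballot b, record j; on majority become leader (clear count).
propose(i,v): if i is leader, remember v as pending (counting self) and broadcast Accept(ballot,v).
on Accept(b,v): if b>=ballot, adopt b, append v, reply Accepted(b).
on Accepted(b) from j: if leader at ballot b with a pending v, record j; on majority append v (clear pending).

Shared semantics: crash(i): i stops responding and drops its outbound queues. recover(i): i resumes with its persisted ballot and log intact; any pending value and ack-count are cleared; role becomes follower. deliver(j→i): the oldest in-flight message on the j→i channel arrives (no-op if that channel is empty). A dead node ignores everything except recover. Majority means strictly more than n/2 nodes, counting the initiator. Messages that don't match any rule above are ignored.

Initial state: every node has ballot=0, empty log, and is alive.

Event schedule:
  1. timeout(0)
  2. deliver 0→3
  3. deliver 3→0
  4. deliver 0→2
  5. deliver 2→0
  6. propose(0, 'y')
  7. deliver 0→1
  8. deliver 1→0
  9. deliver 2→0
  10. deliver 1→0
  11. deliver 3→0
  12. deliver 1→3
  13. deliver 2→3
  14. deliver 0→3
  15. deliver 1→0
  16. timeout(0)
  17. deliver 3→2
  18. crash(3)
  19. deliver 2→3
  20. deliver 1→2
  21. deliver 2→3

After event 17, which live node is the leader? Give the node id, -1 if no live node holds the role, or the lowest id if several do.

[1] timeout(0) → N0(cand b4 [-])
[2] deliver 0→3 → N3(foll b4 [-])
[3] deliver 3→0 → ∅
[4] deliver 0→2 → N2(foll b4 [-])
[5] deliver 2→0 → N0(lead b4 [-])
[6] propose(0,'y') → ∅
[7] deliver 0→1 → N1(foll b4 [-])
[8] deliver 1→0 → ∅
[9] deliver 2→0 → ∅
[10] deliver 1→0 → ∅
[11] deliver 3→0 → ∅
[12] deliver 1→3 → ∅
[13] deliver 2→3 → ∅
[14] deliver 0→3 → N3(foll b4 [y])
[15] deliver 1→0 → ∅
[16] timeout(0) → N0(cand b8 [-])
[17] deliver 3→2 → ∅

-1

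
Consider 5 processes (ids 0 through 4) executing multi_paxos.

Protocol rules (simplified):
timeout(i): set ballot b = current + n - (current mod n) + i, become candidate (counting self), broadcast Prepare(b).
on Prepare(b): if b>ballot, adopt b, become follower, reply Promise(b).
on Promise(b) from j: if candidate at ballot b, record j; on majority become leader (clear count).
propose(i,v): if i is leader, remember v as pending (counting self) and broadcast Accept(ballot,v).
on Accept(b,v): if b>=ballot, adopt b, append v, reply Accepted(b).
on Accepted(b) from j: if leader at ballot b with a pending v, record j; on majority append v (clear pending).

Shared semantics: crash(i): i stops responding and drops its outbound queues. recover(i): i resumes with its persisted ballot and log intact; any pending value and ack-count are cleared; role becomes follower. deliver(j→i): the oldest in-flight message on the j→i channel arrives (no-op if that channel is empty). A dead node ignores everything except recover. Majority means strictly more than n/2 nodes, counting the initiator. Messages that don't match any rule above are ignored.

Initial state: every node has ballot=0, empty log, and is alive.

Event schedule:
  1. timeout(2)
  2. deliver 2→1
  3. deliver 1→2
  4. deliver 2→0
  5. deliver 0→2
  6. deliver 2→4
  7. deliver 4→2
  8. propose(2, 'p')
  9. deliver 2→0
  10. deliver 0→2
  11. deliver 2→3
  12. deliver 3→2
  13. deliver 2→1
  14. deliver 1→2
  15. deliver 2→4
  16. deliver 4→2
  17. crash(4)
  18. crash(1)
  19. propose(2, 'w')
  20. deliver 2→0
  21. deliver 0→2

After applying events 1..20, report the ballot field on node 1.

7

after 1 — timeout(2): n2:cand/b7/[-]
after 2 — deliver 2→1: n1:foll/b7/[-]
after 3 — deliver 1→2: ·
after 4 — deliver 2→0: n0:foll/b7/[-]
after 5 — deliver 0→2: n2:lead/b7/[-]
after 6 — deliver 2→4: n4:foll/b7/[-]
after 7 — deliver 4→2: ·
after 8 — propose(2,'p'): ·
after 9 — deliver 2→0: n0:foll/b7/[p]
after 10 — deliver 0→2: ·
after 11 — deliver 2→3: n3:foll/b7/[-]
after 12 — deliver 3→2: ·
after 13 — deliver 2→1: n1:foll/b7/[p]
after 14 — deliver 1→2: n2:lead/b7/[p]
after 15 — deliver 2→4: n4:foll/b7/[p]
after 16 — deliver 4→2: ·
after 17 — crash(4): n4:✗foll/b7/[p]
after 18 — crash(1): n1:✗foll/b7/[p]
after 19 — propose(2,'w'): ·
after 20 — deliver 2→0: n0:foll/b7/[p,w]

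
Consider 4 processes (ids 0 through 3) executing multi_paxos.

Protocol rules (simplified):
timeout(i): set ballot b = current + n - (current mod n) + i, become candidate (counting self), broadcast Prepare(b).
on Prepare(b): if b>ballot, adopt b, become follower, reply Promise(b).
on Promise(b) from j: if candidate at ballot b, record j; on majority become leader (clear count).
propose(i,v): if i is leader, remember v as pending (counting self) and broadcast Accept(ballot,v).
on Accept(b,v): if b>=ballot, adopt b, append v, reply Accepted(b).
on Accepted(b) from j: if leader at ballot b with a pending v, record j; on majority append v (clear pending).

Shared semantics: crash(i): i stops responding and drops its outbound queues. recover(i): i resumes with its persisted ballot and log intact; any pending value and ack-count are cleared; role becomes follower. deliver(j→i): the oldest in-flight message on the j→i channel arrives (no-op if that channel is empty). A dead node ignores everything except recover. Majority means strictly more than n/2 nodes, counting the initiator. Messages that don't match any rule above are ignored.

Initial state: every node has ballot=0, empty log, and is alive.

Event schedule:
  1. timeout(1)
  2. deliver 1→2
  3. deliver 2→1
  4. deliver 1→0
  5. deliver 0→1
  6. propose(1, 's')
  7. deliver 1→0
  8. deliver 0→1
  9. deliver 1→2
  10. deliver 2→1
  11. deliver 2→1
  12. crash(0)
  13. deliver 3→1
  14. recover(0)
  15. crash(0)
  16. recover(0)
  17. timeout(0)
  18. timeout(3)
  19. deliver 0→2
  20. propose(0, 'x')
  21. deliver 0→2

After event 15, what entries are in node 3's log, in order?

empty

after 1 — timeout(1): n1:cand/b5/[-]
after 2 — deliver 1→2: n2:foll/b5/[-]
after 3 — deliver 2→1: ·
after 4 — deliver 1→0: n0:foll/b5/[-]
after 5 — deliver 0→1: n1:lead/b5/[-]
after 6 — propose(1,'s'): ·
after 7 — deliver 1→0: n0:foll/b5/[s]
after 8 — deliver 0→1: ·
after 9 — deliver 1→2: n2:foll/b5/[s]
after 10 — deliver 2→1: n1:lead/b5/[s]
after 11 — deliver 2→1: ·
after 12 — crash(0): n0:✗foll/b5/[s]
after 13 — deliver 3→1: ·
after 14 — recover(0): n0:foll/b5/[s]
after 15 — crash(0): n0:✗foll/b5/[s]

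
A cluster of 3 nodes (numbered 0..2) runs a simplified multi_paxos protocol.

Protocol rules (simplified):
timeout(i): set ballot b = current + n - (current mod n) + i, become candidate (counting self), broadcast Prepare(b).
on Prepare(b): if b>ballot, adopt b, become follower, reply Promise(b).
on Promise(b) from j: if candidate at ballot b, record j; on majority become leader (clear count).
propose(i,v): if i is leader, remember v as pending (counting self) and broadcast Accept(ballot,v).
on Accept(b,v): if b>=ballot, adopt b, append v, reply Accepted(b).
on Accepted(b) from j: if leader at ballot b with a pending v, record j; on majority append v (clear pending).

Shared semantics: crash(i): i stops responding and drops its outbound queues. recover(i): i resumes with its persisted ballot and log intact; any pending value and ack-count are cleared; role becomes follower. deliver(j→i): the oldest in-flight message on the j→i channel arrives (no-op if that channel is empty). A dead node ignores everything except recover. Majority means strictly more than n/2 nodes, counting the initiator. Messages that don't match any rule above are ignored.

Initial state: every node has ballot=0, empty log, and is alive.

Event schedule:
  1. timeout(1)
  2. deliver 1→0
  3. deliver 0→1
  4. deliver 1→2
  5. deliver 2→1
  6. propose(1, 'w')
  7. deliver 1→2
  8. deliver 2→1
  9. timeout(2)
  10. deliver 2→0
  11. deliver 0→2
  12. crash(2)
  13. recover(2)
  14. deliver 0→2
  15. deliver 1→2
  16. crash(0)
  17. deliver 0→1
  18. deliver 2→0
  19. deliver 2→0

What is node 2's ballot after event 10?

8

step 1 timeout(1): 1={cand,b=4,log=-}
step 2 deliver 1→0: 0={foll,b=4,log=-}
step 3 deliver 0→1: 1={lead,b=4,log=-}
step 4 deliver 1→2: 2={foll,b=4,log=-}
step 5 deliver 2→1: —
step 6 propose(1,'w'): —
step 7 deliver 1→2: 2={foll,b=4,log=w}
step 8 deliver 2→1: 1={lead,b=4,log=w}
step 9 timeout(2): 2={cand,b=8,log=w}
step 10 deliver 2→0: 0={foll,b=8,log=-}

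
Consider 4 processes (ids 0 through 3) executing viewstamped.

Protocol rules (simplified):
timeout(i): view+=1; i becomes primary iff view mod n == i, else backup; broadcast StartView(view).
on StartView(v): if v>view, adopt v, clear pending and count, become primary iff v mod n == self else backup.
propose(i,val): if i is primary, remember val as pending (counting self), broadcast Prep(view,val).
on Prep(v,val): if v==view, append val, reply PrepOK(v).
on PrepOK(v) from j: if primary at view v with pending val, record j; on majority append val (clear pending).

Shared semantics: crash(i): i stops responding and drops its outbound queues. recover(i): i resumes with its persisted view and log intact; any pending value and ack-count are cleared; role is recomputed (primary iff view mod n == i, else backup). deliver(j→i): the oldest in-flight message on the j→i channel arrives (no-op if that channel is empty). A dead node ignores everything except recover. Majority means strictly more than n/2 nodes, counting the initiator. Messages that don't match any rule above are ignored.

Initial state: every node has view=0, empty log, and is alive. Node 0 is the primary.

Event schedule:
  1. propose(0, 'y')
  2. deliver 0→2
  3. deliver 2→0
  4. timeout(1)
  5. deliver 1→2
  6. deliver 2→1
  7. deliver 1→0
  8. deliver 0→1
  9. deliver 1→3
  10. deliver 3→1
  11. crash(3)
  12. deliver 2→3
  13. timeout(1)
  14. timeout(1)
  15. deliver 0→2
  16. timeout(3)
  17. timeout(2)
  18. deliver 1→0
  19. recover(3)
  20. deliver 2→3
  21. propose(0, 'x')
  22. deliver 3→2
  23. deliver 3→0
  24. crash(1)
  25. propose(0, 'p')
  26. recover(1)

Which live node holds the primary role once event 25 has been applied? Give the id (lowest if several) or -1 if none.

[1] propose(0,'y') → ∅
[2] deliver 0→2 → N2(back v0 [y])
[3] deliver 2→0 → ∅
[4] timeout(1) → N1(prim v1 [-])
[5] deliver 1→2 → N2(back v1 [y])
[6] deliver 2→1 → ∅
[7] deliver 1→0 → N0(back v1 [-])
[8] deliver 0→1 → ∅
[9] deliver 1→3 → N3(back v1 [-])
[10] deliver 3→1 → ∅
[11] crash(3) → N3(✗back v1 [-])
[12] deliver 2→3 → ∅
[13] timeout(1) → N1(back v2 [-])
[14] timeout(1) → N1(back v3 [-])
[15] deliver 0→2 → ∅
[16] timeout(3) → ∅
[17] timeout(2) → N2(prim v2 [y])
[18] deliver 1→0 → N0(back v2 [-])
[19] recover(3) → N3(back v1 [-])
[20] deliver 2→3 → N3(back v2 [-])
[21] propose(0,'x') → ∅
[22] deliver 3→2 → ∅
[23] deliver 3→0 → ∅
[24] crash(1) → N1(✗back v3 [-])
[25] propose(0,'p') → ∅

2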